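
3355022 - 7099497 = -3744475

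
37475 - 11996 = 25479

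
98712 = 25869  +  72843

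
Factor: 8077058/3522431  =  734278/320221 = 2^1*11^ (- 1)*43^( -1)*677^( - 1 )*367139^1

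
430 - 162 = 268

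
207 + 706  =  913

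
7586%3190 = 1206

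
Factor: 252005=5^1*13^1 * 3877^1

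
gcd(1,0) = 1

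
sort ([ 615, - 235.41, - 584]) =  [ - 584, - 235.41,615]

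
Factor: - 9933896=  - 2^3*7^1*53^1*3347^1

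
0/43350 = 0 = 0.00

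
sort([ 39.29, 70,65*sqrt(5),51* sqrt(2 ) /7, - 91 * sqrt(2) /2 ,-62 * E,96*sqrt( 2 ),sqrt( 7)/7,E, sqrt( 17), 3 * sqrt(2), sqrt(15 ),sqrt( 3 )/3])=[ - 62 * E, - 91 * sqrt( 2) /2,sqrt(7 )/7,sqrt( 3)/3,E, sqrt(15 ) , sqrt (17), 3*sqrt (2 ),51 * sqrt (2) /7,  39.29,70, 96*sqrt(2 ), 65*sqrt(5 )] 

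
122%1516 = 122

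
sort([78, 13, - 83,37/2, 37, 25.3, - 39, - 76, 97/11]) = [ - 83, - 76, - 39,97/11,13, 37/2,25.3, 37, 78 ]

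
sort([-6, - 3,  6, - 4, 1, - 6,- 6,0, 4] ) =[ - 6, - 6, - 6,-4,  -  3,  0, 1, 4,6 ] 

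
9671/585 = 16  +  311/585 = 16.53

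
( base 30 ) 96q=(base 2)10000001110010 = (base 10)8306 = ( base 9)12348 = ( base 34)76a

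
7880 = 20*394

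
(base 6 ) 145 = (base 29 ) 27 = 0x41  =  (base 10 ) 65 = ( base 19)38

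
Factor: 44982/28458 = 49/31 = 7^2*31^( - 1 ) 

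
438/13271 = 438/13271= 0.03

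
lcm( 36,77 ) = 2772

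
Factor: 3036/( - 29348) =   -  3^1*29^( - 1 )= - 3/29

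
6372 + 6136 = 12508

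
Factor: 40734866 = 2^1*20367433^1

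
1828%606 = 10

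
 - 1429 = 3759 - 5188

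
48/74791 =48/74791=0.00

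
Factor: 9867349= 9867349^1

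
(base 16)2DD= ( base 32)mt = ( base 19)20b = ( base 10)733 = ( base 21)1DJ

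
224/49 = 4 +4/7   =  4.57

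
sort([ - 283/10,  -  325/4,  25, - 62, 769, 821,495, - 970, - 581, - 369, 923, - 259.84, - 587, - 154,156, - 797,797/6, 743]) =[  -  970, - 797, - 587,  -  581, -369,  -  259.84 , - 154, - 325/4, - 62, - 283/10, 25, 797/6,156, 495, 743, 769, 821, 923 ] 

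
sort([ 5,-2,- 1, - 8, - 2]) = [ - 8, - 2,-2,-1, 5]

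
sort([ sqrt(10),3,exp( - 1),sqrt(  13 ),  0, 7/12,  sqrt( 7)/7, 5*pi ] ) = [ 0, exp( - 1 ), sqrt(7)/7,7/12, 3,  sqrt(10 ),sqrt(13 ),5*pi]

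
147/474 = 49/158 = 0.31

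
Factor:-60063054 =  - 2^1*3^1*2243^1*4463^1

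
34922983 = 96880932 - 61957949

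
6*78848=473088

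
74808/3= 24936 = 24936.00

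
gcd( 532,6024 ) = 4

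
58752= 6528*9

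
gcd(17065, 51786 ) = 1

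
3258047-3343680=  -  85633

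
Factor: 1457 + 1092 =2549^1 = 2549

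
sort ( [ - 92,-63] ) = [ - 92 ,-63 ] 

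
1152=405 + 747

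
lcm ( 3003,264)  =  24024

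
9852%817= 48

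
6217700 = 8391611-2173911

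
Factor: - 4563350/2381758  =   - 2281675/1190879 = - 5^2 * 11^1* 127^ (- 1)*8297^1*9377^(-1)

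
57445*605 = 34754225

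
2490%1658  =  832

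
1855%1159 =696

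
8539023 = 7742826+796197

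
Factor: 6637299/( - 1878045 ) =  - 5^(-1)*13^( - 1 )*9631^( - 1 )*2212433^1 =- 2212433/626015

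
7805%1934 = 69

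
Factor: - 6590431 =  - 379^1*17389^1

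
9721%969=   31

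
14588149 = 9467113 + 5121036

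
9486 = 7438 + 2048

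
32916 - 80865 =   -  47949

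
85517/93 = 85517/93 = 919.54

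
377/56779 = 377/56779 = 0.01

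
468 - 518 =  - 50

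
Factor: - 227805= - 3^1*5^1*15187^1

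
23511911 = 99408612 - 75896701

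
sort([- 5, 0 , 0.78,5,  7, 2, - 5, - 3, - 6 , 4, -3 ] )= [ - 6, - 5 , - 5,-3, - 3, 0,0.78, 2,4,5, 7] 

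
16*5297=84752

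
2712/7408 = 339/926 = 0.37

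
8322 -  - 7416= 15738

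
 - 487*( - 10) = 4870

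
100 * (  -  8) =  - 800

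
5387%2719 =2668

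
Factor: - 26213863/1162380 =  - 2^(-2)*3^(-1)*5^(-1 )*13^1*19^1*19373^(-1 )*106129^1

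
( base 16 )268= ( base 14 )320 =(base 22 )160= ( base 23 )13i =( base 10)616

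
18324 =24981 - 6657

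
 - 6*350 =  - 2100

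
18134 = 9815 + 8319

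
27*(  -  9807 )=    - 264789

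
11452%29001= 11452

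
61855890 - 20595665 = 41260225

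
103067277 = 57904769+45162508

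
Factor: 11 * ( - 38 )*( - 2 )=836 = 2^2 * 11^1*19^1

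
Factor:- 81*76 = -6156 = - 2^2*3^4 * 19^1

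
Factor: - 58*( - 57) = 3306= 2^1*3^1*19^1*29^1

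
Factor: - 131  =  -131^1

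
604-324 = 280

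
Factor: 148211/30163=139^( - 1)*683^1  =  683/139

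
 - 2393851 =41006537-43400388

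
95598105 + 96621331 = 192219436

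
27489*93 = 2556477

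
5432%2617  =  198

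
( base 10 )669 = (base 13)3c6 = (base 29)n2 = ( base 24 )13L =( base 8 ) 1235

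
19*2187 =41553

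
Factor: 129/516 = 1/4  =  2^( - 2)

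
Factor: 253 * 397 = 11^1*23^1 * 397^1= 100441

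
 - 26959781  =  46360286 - 73320067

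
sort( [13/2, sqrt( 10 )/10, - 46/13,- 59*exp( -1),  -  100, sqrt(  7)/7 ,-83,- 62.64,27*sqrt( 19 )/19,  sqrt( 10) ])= [ - 100,  -  83,  -  62.64 , - 59 *exp( - 1), - 46/13,  sqrt( 10)/10 , sqrt( 7)/7,sqrt(10),27*sqrt( 19 ) /19,  13/2 ]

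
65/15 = 4 + 1/3=4.33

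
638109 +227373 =865482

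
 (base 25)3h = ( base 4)1130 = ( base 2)1011100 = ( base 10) 92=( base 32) 2s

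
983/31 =983/31= 31.71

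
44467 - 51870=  - 7403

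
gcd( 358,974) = 2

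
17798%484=374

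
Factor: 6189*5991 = 3^2*1997^1*2063^1 = 37078299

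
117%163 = 117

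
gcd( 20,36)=4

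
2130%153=141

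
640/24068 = 160/6017 = 0.03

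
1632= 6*272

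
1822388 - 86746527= - 84924139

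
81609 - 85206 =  - 3597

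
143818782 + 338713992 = 482532774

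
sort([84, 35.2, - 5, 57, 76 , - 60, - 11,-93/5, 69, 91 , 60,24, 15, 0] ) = [ - 60, - 93/5, - 11,  -  5, 0, 15, 24, 35.2, 57 , 60, 69, 76, 84,91]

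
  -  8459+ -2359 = -10818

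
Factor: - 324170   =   - 2^1*5^1*7^1*11^1*421^1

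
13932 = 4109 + 9823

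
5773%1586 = 1015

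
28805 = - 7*(-4115) 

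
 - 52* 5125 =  -266500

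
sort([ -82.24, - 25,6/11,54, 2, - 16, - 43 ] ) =[  -  82.24, - 43, - 25, - 16,6/11,2  ,  54 ]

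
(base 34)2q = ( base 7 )163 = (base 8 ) 136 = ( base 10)94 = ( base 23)42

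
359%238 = 121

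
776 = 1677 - 901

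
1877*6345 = 11909565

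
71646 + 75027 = 146673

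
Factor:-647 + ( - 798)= - 1445= - 5^1*17^2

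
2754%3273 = 2754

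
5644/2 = 2822 = 2822.00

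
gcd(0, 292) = 292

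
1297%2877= 1297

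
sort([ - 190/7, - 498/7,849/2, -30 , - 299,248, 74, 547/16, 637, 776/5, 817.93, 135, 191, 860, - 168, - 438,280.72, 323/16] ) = [- 438,-299, - 168, - 498/7,-30,-190/7,  323/16,547/16, 74 , 135 , 776/5,191, 248,280.72,  849/2,  637,817.93,  860 ] 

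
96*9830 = 943680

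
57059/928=61 + 451/928 =61.49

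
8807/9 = 8807/9 = 978.56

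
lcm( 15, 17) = 255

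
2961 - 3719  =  -758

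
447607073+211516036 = 659123109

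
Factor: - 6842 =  - 2^1*11^1*311^1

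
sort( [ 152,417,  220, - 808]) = [ - 808, 152, 220,417]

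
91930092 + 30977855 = 122907947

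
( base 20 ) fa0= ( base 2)1100000111000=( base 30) 6qk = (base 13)2a8c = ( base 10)6200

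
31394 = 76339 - 44945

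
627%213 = 201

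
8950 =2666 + 6284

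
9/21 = 3/7=0.43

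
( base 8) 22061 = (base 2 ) 10010000110001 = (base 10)9265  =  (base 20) 1335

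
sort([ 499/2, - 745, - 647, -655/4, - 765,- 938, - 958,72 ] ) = [ - 958, - 938,  -  765, - 745, - 647,-655/4, 72,499/2] 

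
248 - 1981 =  - 1733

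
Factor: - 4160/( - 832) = 5^1 = 5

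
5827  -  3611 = 2216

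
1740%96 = 12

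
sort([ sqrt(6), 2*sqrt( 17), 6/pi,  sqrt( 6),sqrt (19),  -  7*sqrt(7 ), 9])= [ - 7*sqrt( 7), 6/pi, sqrt (6),sqrt (6), sqrt (19), 2*sqrt( 17),9 ] 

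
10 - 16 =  - 6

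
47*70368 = 3307296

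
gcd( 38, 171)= 19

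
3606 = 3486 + 120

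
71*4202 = 298342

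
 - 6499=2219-8718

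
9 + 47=56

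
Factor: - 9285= -3^1*5^1*619^1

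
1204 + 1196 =2400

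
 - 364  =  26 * ( - 14 )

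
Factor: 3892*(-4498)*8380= -2^5*5^1 * 7^1*13^1*139^1*173^1*419^1 =-146702090080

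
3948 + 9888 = 13836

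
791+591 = 1382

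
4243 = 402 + 3841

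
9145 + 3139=12284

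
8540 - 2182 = 6358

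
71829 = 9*7981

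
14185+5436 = 19621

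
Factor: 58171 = 58171^1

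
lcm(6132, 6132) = 6132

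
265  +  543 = 808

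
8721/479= 8721/479 = 18.21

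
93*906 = 84258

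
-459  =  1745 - 2204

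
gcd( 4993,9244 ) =1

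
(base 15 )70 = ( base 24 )49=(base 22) 4h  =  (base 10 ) 105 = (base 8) 151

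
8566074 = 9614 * 891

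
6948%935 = 403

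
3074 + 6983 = 10057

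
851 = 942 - 91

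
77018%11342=8966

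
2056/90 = 22 + 38/45=22.84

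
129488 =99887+29601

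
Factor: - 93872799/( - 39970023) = 31290933/13323341 =3^1  *10430311^1 * 13323341^( - 1) 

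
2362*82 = 193684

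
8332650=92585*90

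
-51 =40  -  91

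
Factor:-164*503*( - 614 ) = 50650088 =2^3*41^1*307^1 * 503^1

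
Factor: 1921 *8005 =5^1 * 17^1*113^1*1601^1 = 15377605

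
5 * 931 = 4655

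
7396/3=2465 + 1/3 = 2465.33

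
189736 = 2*94868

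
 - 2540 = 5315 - 7855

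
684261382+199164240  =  883425622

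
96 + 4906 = 5002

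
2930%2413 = 517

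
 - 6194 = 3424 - 9618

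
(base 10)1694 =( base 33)1IB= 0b11010011110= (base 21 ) 3HE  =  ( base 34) 1fs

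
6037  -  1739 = 4298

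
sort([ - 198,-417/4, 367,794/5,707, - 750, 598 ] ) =[ - 750, - 198,-417/4,794/5, 367,598, 707]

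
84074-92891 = - 8817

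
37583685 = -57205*( - 657) 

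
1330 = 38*35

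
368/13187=368/13187  =  0.03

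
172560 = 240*719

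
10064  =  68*148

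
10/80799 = 10/80799 = 0.00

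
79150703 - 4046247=75104456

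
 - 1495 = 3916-5411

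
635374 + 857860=1493234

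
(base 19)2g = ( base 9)60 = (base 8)66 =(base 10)54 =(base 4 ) 312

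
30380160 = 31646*960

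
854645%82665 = 27995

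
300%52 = 40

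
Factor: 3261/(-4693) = -3^1*13^ (-1 )*19^( - 2)*1087^1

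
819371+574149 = 1393520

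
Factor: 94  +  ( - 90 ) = 2^2 = 4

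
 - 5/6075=-1/1215 =- 0.00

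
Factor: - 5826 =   -  2^1*3^1*971^1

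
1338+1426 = 2764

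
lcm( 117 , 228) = 8892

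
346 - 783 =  - 437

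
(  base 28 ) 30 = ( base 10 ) 84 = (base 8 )124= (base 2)1010100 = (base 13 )66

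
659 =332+327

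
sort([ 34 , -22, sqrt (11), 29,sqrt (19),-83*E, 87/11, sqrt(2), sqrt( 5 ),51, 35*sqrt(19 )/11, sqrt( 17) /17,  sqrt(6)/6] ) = [- 83*E, - 22,sqrt( 17)/17, sqrt( 6 )/6,sqrt( 2),  sqrt(5), sqrt( 11), sqrt(19), 87/11,35* sqrt(19) /11, 29,  34, 51] 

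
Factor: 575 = 5^2*23^1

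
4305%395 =355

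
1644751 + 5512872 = 7157623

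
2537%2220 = 317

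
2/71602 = 1/35801 = 0.00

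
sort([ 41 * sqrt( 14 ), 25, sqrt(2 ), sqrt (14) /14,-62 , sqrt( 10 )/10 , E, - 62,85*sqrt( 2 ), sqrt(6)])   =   [- 62, - 62 , sqrt(14 ) /14, sqrt( 10)/10, sqrt (2),sqrt( 6 ), E, 25 , 85*sqrt( 2 ), 41*sqrt( 14) ] 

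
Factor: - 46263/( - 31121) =3^1*7^1*2203^1* 31121^(-1 )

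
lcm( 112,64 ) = 448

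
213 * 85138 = 18134394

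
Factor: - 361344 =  - 2^7*3^1*941^1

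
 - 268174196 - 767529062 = -1035703258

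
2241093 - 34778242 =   -  32537149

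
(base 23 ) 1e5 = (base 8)1530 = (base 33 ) pv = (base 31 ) RJ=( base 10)856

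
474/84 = 79/14 = 5.64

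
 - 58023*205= - 11894715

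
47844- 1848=45996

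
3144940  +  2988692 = 6133632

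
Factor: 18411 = 3^1 * 17^1*19^2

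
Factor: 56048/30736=17^( - 1 )*31^1  =  31/17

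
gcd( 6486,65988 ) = 282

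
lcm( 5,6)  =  30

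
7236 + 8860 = 16096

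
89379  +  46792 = 136171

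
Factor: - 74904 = -2^3*3^1* 3121^1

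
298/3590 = 149/1795  =  0.08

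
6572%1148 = 832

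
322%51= 16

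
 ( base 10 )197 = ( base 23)8D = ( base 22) 8l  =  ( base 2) 11000101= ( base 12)145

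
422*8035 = 3390770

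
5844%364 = 20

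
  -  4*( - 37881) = 151524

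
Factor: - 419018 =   -  2^1*53^1*59^1* 67^1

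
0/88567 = 0 =0.00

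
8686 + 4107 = 12793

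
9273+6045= 15318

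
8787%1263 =1209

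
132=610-478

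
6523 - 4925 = 1598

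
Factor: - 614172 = -2^2*3^1*13^1 * 31^1*127^1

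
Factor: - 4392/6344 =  - 9/13 = - 3^2*13^( - 1 )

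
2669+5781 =8450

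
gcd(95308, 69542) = 2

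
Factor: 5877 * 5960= 35026920 = 2^3*3^2 *5^1*149^1*653^1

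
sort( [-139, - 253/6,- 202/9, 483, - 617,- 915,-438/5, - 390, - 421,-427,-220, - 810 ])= [ - 915,-810,-617,- 427, -421,-390, - 220,-139 ,-438/5,-253/6, - 202/9, 483]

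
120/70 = 1 + 5/7 = 1.71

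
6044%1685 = 989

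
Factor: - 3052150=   -  2^1*5^2*61043^1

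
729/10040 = 729/10040 = 0.07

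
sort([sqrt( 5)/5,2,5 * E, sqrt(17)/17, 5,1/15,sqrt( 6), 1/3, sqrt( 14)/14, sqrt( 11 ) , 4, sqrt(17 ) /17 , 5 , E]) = [ 1/15, sqrt( 17)/17, sqrt(17) /17, sqrt( 14)/14,  1/3,  sqrt(5)/5,  2, sqrt (6), E,  sqrt (11 ),  4,  5, 5,  5*E] 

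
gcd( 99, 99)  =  99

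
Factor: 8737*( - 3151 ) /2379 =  - 3^( - 1 )*13^(-1 ) *23^1*61^(-1)*137^1*8737^1= - 27530287/2379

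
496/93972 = 124/23493  =  0.01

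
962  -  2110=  - 1148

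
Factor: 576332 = 2^2 * 149^1*967^1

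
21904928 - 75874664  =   - 53969736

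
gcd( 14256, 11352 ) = 264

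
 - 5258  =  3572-8830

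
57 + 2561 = 2618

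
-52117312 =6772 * (-7696)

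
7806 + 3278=11084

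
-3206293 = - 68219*47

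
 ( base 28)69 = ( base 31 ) 5m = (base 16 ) b1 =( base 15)bc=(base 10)177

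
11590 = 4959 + 6631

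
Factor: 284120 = 2^3*5^1 * 7103^1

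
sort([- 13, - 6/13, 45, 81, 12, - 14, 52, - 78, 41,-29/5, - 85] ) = [-85 , - 78, - 14,  -  13, - 29/5, -6/13, 12,41, 45, 52, 81 ] 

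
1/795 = 1/795 = 0.00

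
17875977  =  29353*609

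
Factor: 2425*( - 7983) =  - 19358775 = - 3^2 * 5^2 * 97^1*887^1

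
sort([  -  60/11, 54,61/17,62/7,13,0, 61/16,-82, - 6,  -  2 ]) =[ - 82,-6 , - 60/11, - 2 , 0,61/17, 61/16, 62/7, 13,54]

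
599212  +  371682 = 970894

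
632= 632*1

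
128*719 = 92032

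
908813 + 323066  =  1231879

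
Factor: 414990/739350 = 3^1 * 5^(-1)*29^1*31^( - 1)=87/155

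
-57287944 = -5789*9896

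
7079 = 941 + 6138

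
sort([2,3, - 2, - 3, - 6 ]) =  [-6,  -  3, - 2, 2,  3 ]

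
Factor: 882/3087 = 2^1 * 7^ ( - 1) = 2/7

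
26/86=13/43=0.30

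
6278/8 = 3139/4 =784.75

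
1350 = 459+891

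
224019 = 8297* 27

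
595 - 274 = 321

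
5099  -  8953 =  -  3854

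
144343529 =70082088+74261441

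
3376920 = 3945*856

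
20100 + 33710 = 53810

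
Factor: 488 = 2^3*61^1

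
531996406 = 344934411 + 187061995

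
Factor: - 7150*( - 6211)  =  2^1*5^2*11^1*13^1*6211^1 = 44408650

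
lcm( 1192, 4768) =4768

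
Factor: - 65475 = - 3^3*5^2*97^1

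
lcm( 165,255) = 2805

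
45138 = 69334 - 24196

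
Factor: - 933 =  - 3^1*311^1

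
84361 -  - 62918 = 147279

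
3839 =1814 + 2025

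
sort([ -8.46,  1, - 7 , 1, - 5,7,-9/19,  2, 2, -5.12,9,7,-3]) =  [ -8.46, - 7,-5.12, - 5,-3, - 9/19,1,1,2, 2 , 7  ,  7,9 ]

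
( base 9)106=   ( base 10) 87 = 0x57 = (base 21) 43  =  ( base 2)1010111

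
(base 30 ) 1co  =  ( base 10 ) 1284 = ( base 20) 344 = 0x504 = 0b10100000100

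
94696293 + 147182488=241878781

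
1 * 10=10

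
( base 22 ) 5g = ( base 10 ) 126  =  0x7E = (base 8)176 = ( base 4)1332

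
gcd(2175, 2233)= 29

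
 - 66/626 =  - 33/313=-0.11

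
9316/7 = 9316/7=1330.86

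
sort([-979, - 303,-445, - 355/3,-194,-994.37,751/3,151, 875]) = [ - 994.37,-979, - 445, - 303, - 194, - 355/3 , 151, 751/3,875] 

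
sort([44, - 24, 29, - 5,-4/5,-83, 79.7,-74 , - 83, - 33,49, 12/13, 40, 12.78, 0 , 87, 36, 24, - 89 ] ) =[ - 89,-83 , - 83,-74, - 33,-24, - 5 ,- 4/5, 0  ,  12/13,12.78, 24, 29, 36, 40,44, 49, 79.7,87 ] 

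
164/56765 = 164/56765= 0.00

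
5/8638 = 5/8638 =0.00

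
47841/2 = 23920 + 1/2=23920.50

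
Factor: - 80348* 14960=  -  1202006080= -2^6*5^1*11^1*17^1 * 53^1*379^1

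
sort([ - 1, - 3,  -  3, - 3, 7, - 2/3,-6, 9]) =[- 6, - 3,-3,-3,  -  1, - 2/3,7, 9 ]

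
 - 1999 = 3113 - 5112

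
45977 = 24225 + 21752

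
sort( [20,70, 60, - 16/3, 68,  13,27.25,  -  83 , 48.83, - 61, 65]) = [ - 83,  -  61,  -  16/3,13, 20, 27.25, 48.83, 60,65, 68, 70 ] 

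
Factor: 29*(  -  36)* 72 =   -  2^5*3^4*29^1  =  - 75168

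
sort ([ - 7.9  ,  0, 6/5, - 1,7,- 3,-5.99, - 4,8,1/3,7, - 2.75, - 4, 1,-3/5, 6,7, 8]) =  [ - 7.9,-5.99, - 4, - 4, - 3 , - 2.75, - 1, - 3/5,0,1/3,  1, 6/5,  6,7,7,7,8, 8 ] 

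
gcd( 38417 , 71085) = 1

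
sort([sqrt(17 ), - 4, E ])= [ - 4,  E, sqrt (17)]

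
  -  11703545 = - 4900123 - 6803422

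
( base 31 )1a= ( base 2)101001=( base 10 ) 41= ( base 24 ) 1H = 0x29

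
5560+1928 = 7488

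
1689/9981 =563/3327= 0.17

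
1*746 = 746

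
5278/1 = 5278 = 5278.00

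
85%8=5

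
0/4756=0 = 0.00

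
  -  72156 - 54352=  - 126508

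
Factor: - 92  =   - 2^2*23^1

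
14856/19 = 781+17/19 = 781.89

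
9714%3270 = 3174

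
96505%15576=3049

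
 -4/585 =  - 4/585 = - 0.01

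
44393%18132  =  8129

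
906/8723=906/8723 = 0.10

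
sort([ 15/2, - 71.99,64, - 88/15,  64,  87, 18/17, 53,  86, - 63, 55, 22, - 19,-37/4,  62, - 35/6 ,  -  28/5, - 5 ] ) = [ - 71.99, - 63, - 19, - 37/4, - 88/15, - 35/6, - 28/5, - 5, 18/17, 15/2, 22, 53,55, 62,  64 , 64, 86, 87 ]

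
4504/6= 2252/3= 750.67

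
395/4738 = 395/4738=0.08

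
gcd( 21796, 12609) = 1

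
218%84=50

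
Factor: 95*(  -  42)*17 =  -67830 = - 2^1*3^1*5^1*7^1*17^1*19^1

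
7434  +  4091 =11525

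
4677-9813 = -5136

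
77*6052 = 466004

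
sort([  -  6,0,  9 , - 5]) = [- 6 , - 5,  0,9]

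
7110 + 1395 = 8505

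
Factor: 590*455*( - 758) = -203485100=- 2^2*5^2*7^1*13^1*59^1*379^1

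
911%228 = 227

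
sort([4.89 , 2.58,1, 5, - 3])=[- 3, 1,2.58 , 4.89,5]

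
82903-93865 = - 10962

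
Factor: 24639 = 3^1*43^1*191^1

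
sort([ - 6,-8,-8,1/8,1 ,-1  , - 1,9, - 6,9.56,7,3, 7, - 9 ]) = [-9 ,-8 , -8, - 6, - 6, - 1  , - 1,1/8,1, 3,7,7,9,  9.56]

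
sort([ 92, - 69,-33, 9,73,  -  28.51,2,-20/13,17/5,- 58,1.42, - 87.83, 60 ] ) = [ - 87.83,-69, - 58,-33, - 28.51, - 20/13,1.42,2,17/5, 9,60, 73,92 ] 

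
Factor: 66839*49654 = 3318823706  =  2^1  *11^1*37^1 * 61^1 * 89^1 * 751^1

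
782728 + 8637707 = 9420435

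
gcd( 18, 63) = 9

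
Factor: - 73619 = -7^1*13^1*809^1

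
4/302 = 2/151=0.01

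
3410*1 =3410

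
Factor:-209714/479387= - 2^1*23^1*47^1*97^1 * 479387^( -1 ) 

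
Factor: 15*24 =360 = 2^3* 3^2*5^1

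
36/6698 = 18/3349 = 0.01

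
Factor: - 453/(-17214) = 2^( - 1 )*19^( - 1) = 1/38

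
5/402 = 5/402 = 0.01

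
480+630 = 1110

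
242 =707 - 465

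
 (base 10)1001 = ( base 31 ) 119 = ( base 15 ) 46B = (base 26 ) 1CD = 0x3e9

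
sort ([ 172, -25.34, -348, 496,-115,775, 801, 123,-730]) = [ - 730,  -  348, - 115, - 25.34, 123, 172, 496,775, 801 ] 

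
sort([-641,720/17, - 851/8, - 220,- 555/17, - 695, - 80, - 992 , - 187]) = [ -992, - 695, -641, - 220, - 187, - 851/8, - 80  , - 555/17, 720/17]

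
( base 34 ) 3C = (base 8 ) 162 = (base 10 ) 114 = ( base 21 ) 59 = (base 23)4m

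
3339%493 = 381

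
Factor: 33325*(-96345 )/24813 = -356744125/2757 = -3^( - 1)  *  5^3 * 31^1* 43^1*919^( - 1)*2141^1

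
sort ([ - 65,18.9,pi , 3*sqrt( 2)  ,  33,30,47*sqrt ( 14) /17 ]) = [ - 65,pi,3*sqrt (2), 47*sqrt(14 )/17, 18.9,30,33] 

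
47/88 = 47/88 = 0.53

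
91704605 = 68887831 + 22816774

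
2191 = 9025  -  6834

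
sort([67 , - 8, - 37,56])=[ - 37, - 8 , 56,67]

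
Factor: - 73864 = -2^3*7^1*1319^1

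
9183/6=3061/2 =1530.50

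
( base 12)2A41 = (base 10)4945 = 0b1001101010001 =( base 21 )B4A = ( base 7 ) 20263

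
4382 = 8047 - 3665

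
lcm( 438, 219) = 438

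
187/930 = 187/930 = 0.20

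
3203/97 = 33 + 2/97  =  33.02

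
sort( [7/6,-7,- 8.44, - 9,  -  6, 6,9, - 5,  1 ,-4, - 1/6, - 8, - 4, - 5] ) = [  -  9, - 8.44, - 8, - 7, -6, - 5, - 5,-4, - 4, - 1/6,1, 7/6 , 6, 9 ] 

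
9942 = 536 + 9406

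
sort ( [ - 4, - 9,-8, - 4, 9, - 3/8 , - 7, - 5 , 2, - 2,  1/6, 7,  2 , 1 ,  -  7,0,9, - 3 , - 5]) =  [ - 9, - 8, - 7  , - 7,  -  5, - 5,  -  4, - 4, - 3,-2, - 3/8, 0 , 1/6, 1,  2,2, 7, 9,9]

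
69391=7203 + 62188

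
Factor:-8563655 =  - 5^1*1093^1*1567^1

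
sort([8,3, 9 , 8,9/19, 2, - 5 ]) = [ - 5,9/19, 2,3,8, 8, 9 ]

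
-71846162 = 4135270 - 75981432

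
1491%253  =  226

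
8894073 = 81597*109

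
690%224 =18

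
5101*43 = 219343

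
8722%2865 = 127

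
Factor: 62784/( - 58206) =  -2^5*3^1*89^ ( - 1) = -96/89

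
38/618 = 19/309 = 0.06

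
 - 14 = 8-22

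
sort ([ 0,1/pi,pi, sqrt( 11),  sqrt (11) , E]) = [0,1/pi, E,pi , sqrt(11 ),sqrt( 11) ] 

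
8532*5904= 50372928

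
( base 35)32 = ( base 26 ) 43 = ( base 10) 107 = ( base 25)47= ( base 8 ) 153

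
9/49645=9/49645 = 0.00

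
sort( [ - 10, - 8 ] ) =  [ - 10, - 8 ]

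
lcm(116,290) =580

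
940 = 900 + 40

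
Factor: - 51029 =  - 11^1 *4639^1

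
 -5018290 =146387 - 5164677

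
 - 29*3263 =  - 94627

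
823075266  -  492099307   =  330975959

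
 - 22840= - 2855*8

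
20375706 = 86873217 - 66497511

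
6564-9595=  - 3031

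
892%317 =258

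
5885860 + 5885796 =11771656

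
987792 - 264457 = 723335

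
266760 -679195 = -412435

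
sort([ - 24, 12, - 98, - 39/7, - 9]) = [ - 98, - 24, - 9, - 39/7, 12 ] 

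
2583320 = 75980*34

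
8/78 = 4/39 = 0.10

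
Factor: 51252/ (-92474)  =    -  2^1*3^1*4271^1 * 46237^(  -  1 ) = -25626/46237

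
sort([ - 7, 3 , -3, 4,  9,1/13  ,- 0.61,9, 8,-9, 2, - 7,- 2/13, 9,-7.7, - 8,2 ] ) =[  -  9 , - 8 , - 7.7 , - 7, - 7,-3, - 0.61,-2/13, 1/13, 2,2,  3,  4,8,  9, 9, 9]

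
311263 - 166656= 144607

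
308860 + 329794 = 638654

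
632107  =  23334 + 608773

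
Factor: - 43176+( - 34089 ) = - 77265=-  3^2*5^1  *  17^1*101^1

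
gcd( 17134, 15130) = 2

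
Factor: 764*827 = 2^2 * 191^1* 827^1 = 631828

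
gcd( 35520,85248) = 7104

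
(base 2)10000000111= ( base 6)4435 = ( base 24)1IN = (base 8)2007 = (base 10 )1031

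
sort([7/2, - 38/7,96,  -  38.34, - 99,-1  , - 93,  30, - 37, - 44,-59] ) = [ - 99,-93,-59, - 44, - 38.34,  -  37, -38/7,  -  1, 7/2, 30,96] 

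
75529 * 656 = 49547024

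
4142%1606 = 930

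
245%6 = 5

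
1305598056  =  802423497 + 503174559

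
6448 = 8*806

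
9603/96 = 100 + 1/32 = 100.03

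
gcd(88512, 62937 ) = 3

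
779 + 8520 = 9299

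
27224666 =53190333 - 25965667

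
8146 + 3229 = 11375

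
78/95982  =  13/15997 =0.00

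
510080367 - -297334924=807415291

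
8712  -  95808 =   -  87096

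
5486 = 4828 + 658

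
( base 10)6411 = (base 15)1d76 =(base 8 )14413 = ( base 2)1100100001011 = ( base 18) 11E3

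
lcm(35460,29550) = 177300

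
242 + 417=659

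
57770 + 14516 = 72286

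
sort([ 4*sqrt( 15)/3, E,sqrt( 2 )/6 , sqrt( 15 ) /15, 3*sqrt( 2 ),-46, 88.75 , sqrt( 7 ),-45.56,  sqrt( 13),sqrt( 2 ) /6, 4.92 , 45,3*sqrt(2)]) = [ - 46 , - 45.56 , sqrt ( 2) /6, sqrt( 2 ) /6, sqrt( 15) /15,sqrt(7),  E,sqrt( 13), 3*sqrt( 2), 3 * sqrt( 2),4.92, 4*sqrt( 15 ) /3, 45, 88.75] 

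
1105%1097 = 8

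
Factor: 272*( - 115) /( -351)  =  31280/351 = 2^4* 3^( - 3) * 5^1*13^( - 1 )* 17^1*23^1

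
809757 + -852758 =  - 43001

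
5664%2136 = 1392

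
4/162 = 2/81= 0.02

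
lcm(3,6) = 6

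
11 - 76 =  - 65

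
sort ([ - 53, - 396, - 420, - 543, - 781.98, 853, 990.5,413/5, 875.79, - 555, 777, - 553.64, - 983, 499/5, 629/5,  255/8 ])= [ -983, - 781.98,  -  555, - 553.64, - 543,-420,- 396, - 53, 255/8, 413/5, 499/5, 629/5, 777,853, 875.79,990.5] 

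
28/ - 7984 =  - 1 + 1989/1996 = - 0.00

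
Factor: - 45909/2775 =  - 3^1*5^( - 2 )*37^ ( -1)*5101^1  =  - 15303/925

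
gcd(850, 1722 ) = 2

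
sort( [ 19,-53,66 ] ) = [ - 53, 19, 66]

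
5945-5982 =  - 37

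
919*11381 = 10459139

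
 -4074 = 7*( - 582)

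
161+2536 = 2697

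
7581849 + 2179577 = 9761426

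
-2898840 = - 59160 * 49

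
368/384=23/24 =0.96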